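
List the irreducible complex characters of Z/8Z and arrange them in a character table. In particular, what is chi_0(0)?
Character table of Z/8Z (irreps indexed chi_0,...,chi_7 with chi_k(m) = zeta_8^(k*m), zeta_8 = exp(2*pi*i/8)):
  irrep \ class  {0} (size 1)  {1} (size 1)    {2} (size 1)  {3} (size 1)    {4} (size 1)  {5} (size 1)    {6} (size 1)  {7} (size 1)  
  chi_0          1             1               1             1               1             1               1             1             
  chi_1          1             exp(I*pi/4)     I             exp(3*I*pi/4)   -1            exp(-3*I*pi/4)  -I            exp(-I*pi/4)  
  chi_2          1             I               -1            -I              1             I               -1            -I            
  chi_3          1             exp(3*I*pi/4)   -I            exp(I*pi/4)     -1            exp(-I*pi/4)    I             exp(-3*I*pi/4)
  chi_4          1             -1              1             -1              1             -1              1             -1            
  chi_5          1             exp(-3*I*pi/4)  I             exp(-I*pi/4)    -1            exp(I*pi/4)     -I            exp(3*I*pi/4) 
  chi_6          1             -I              -1            I               1             -I              -1            I             
  chi_7          1             exp(-I*pi/4)    -I            exp(-3*I*pi/4)  -1            exp(3*I*pi/4)   I             exp(I*pi/4)   

Spot check: chi_0(0) = zeta_8^(0*0) = zeta_8^0 = 1.

Z/8Z is abelian, so all 8 irreducible complex representations are 1-dimensional. They are given by chi_k(m) = zeta_8^(k*m) for k = 0,...,7. Row orthogonality: sum_m chi_k(m) conj(chi_l(m)) = 8 * [k = l].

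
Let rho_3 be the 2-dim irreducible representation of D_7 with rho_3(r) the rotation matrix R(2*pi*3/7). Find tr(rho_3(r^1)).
chi_{rho_3}(r^1) = 2*cos(2*pi*3*1/7) = -2*cos(pi/7)

Justification: rho_3(r^1) is rotation by angle 2*pi*3*1/7, whose trace is 2*cos(2*pi*3*1/7) = -2*cos(pi/7).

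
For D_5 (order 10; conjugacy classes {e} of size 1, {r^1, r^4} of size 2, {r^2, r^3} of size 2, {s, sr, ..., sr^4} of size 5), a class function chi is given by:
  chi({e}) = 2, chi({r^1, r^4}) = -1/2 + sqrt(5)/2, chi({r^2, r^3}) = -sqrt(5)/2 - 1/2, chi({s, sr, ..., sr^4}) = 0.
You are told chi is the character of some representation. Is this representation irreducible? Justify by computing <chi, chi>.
Irreducible: <chi, chi> = 1.

Why: <chi, chi> = (1/|G|) sum_C |C| * |chi(C)|^2 = (1/10)[1*|2|^2 + 2*|-1/2 + sqrt(5)/2|^2 + 2*|-sqrt(5)/2 - 1/2|^2 + 5*|0|^2]
  = (1/10)[(4) + (3 - sqrt(5)) + (sqrt(5) + 3) + (0)] = 10/10 = 1.
A character is irreducible iff <chi, chi> = 1, so this representation is irreducible.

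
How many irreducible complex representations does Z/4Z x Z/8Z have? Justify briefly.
32

Reasoning: The number of irreducible complex representations of a finite group equals its number of conjugacy classes. Z/4Z x Z/8Z is abelian of order 32, so every element is its own conjugacy class: 32 classes, so Z/4Z x Z/8Z (order 32) has exactly 32 irreducible complex representations.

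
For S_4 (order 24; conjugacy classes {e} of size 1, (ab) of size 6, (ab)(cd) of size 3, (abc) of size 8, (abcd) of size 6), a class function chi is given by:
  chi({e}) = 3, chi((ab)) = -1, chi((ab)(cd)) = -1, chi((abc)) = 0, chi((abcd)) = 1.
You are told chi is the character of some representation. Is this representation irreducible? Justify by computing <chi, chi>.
Irreducible: <chi, chi> = 1.

Solution. <chi, chi> = (1/|G|) sum_C |C| * |chi(C)|^2 = (1/24)[1*|3|^2 + 6*|-1|^2 + 3*|-1|^2 + 8*|0|^2 + 6*|1|^2]
  = (1/24)[(9) + (6) + (3) + (0) + (6)] = 24/24 = 1.
A character is irreducible iff <chi, chi> = 1, so this representation is irreducible.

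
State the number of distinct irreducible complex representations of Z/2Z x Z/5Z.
10

Argument: The number of irreducible complex representations of a finite group equals its number of conjugacy classes. Z/2Z x Z/5Z is abelian of order 10, so every element is its own conjugacy class: 10 classes, so Z/2Z x Z/5Z (order 10) has exactly 10 irreducible complex representations.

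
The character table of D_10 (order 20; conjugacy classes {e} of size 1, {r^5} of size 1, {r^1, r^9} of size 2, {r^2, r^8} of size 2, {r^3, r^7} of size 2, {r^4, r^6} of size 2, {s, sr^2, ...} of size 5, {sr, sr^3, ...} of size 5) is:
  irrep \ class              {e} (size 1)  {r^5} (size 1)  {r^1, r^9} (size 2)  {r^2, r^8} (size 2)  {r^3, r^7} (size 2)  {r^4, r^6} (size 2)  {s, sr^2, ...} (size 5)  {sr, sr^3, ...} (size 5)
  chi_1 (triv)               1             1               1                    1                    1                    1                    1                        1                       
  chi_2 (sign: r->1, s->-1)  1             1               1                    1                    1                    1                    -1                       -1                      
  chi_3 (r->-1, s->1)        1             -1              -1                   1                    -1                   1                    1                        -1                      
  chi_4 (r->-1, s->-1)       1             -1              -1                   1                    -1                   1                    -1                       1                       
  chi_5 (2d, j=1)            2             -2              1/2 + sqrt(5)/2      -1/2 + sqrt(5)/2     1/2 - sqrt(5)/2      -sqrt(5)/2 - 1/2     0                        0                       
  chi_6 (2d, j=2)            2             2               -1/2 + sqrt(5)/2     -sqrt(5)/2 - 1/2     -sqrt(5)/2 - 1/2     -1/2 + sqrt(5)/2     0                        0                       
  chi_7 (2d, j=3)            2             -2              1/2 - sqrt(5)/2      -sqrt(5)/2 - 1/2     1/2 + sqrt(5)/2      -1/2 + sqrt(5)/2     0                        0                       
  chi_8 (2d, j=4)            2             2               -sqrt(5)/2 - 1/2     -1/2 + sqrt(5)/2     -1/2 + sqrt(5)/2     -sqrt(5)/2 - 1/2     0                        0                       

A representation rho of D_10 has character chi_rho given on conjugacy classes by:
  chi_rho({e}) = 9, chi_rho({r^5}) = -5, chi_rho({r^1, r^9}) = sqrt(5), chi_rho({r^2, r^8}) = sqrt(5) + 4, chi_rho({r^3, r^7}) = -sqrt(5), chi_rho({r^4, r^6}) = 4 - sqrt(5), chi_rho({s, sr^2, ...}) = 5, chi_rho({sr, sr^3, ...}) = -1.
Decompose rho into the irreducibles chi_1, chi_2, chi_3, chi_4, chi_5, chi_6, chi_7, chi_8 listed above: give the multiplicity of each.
Multiplicities: chi_1: 2, chi_2: 0, chi_3: 3, chi_4: 0, chi_5: 2, chi_6: 0, chi_7: 0, chi_8: 0.

Derivation: Use <chi_rho, chi> = (1/|G|) sum_C |C| * chi_rho(C) * conj(chi(C)) with |G| = 20 for each irreducible chi in the table:
  <chi_rho, chi_1> = (1/20)[1*(9)*conj(1) + 1*(-5)*conj(1) + 2*(sqrt(5))*conj(1) + 2*(sqrt(5) + 4)*conj(1) + 2*(-sqrt(5))*conj(1) + 2*(4 - sqrt(5))*conj(1) + 5*(5)*conj(1) + 5*(-1)*conj(1)]
      = (1/20)[(9) + (-5) + (2*sqrt(5)) + (2*sqrt(5) + 8) + (-2*sqrt(5)) + (8 - 2*sqrt(5)) + (25) + (-5)] = 40/20 = 2
  <chi_rho, chi_2> = (1/20)[1*(9)*conj(1) + 1*(-5)*conj(1) + 2*(sqrt(5))*conj(1) + 2*(sqrt(5) + 4)*conj(1) + 2*(-sqrt(5))*conj(1) + 2*(4 - sqrt(5))*conj(1) + 5*(5)*conj(-1) + 5*(-1)*conj(-1)]
      = (1/20)[(9) + (-5) + (2*sqrt(5)) + (2*sqrt(5) + 8) + (-2*sqrt(5)) + (8 - 2*sqrt(5)) + (-25) + (5)] = 0/20 = 0
  <chi_rho, chi_3> = (1/20)[1*(9)*conj(1) + 1*(-5)*conj(-1) + 2*(sqrt(5))*conj(-1) + 2*(sqrt(5) + 4)*conj(1) + 2*(-sqrt(5))*conj(-1) + 2*(4 - sqrt(5))*conj(1) + 5*(5)*conj(1) + 5*(-1)*conj(-1)]
      = (1/20)[(9) + (5) + (-2*sqrt(5)) + (2*sqrt(5) + 8) + (2*sqrt(5)) + (8 - 2*sqrt(5)) + (25) + (5)] = 60/20 = 3
  <chi_rho, chi_4> = (1/20)[1*(9)*conj(1) + 1*(-5)*conj(-1) + 2*(sqrt(5))*conj(-1) + 2*(sqrt(5) + 4)*conj(1) + 2*(-sqrt(5))*conj(-1) + 2*(4 - sqrt(5))*conj(1) + 5*(5)*conj(-1) + 5*(-1)*conj(1)]
      = (1/20)[(9) + (5) + (-2*sqrt(5)) + (2*sqrt(5) + 8) + (2*sqrt(5)) + (8 - 2*sqrt(5)) + (-25) + (-5)] = 0/20 = 0
  <chi_rho, chi_5> = (1/20)[1*(9)*conj(2) + 1*(-5)*conj(-2) + 2*(sqrt(5))*conj(1/2 + sqrt(5)/2) + 2*(sqrt(5) + 4)*conj(-1/2 + sqrt(5)/2) + 2*(-sqrt(5))*conj(1/2 - sqrt(5)/2) + 2*(4 - sqrt(5))*conj(-sqrt(5)/2 - 1/2) + 5*(5)*conj(0) + 5*(-1)*conj(0)]
      = (1/20)[(18) + (10) + (sqrt(5) + 5) + (1 + 3*sqrt(5)) + (5 - sqrt(5)) + (1 - 3*sqrt(5)) + (0) + (0)] = 40/20 = 2
  <chi_rho, chi_6> = (1/20)[1*(9)*conj(2) + 1*(-5)*conj(2) + 2*(sqrt(5))*conj(-1/2 + sqrt(5)/2) + 2*(sqrt(5) + 4)*conj(-sqrt(5)/2 - 1/2) + 2*(-sqrt(5))*conj(-sqrt(5)/2 - 1/2) + 2*(4 - sqrt(5))*conj(-1/2 + sqrt(5)/2) + 5*(5)*conj(0) + 5*(-1)*conj(0)]
      = (1/20)[(18) + (-10) + (5 - sqrt(5)) + (-5*sqrt(5) - 9) + (sqrt(5) + 5) + (-9 + 5*sqrt(5)) + (0) + (0)] = 0/20 = 0
  <chi_rho, chi_7> = (1/20)[1*(9)*conj(2) + 1*(-5)*conj(-2) + 2*(sqrt(5))*conj(1/2 - sqrt(5)/2) + 2*(sqrt(5) + 4)*conj(-sqrt(5)/2 - 1/2) + 2*(-sqrt(5))*conj(1/2 + sqrt(5)/2) + 2*(4 - sqrt(5))*conj(-1/2 + sqrt(5)/2) + 5*(5)*conj(0) + 5*(-1)*conj(0)]
      = (1/20)[(18) + (10) + (-5 + sqrt(5)) + (-5*sqrt(5) - 9) + (-5 - sqrt(5)) + (-9 + 5*sqrt(5)) + (0) + (0)] = 0/20 = 0
  <chi_rho, chi_8> = (1/20)[1*(9)*conj(2) + 1*(-5)*conj(2) + 2*(sqrt(5))*conj(-sqrt(5)/2 - 1/2) + 2*(sqrt(5) + 4)*conj(-1/2 + sqrt(5)/2) + 2*(-sqrt(5))*conj(-1/2 + sqrt(5)/2) + 2*(4 - sqrt(5))*conj(-sqrt(5)/2 - 1/2) + 5*(5)*conj(0) + 5*(-1)*conj(0)]
      = (1/20)[(18) + (-10) + (-5 - sqrt(5)) + (1 + 3*sqrt(5)) + (-5 + sqrt(5)) + (1 - 3*sqrt(5)) + (0) + (0)] = 0/20 = 0
Dimension check: dim(rho) = sum (mult * dim) = 2*1 + 0*1 + 3*1 + 0*1 + 2*2 + 0*2 + 0*2 + 0*2 = 9 = chi_rho(e) = 9.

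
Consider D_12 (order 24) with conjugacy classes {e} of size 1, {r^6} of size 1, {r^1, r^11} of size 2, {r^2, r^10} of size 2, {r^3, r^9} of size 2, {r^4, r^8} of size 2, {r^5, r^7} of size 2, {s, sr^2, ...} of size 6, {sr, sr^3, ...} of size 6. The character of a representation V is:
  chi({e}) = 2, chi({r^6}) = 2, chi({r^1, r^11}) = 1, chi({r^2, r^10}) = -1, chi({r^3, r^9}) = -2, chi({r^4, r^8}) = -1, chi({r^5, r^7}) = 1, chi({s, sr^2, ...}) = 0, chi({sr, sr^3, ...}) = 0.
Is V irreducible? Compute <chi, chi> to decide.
Irreducible: <chi, chi> = 1.

Working: <chi, chi> = (1/|G|) sum_C |C| * |chi(C)|^2 = (1/24)[1*|2|^2 + 1*|2|^2 + 2*|1|^2 + 2*|-1|^2 + 2*|-2|^2 + 2*|-1|^2 + 2*|1|^2 + 6*|0|^2 + 6*|0|^2]
  = (1/24)[(4) + (4) + (2) + (2) + (8) + (2) + (2) + (0) + (0)] = 24/24 = 1.
A character is irreducible iff <chi, chi> = 1, so this representation is irreducible.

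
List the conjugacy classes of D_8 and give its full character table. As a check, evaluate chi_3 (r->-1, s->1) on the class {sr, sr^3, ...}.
Conjugacy classes: {e} of size 1, {r^4} of size 1, {r^1, r^7} of size 2, {r^2, r^6} of size 2, {r^3, r^5} of size 2, {s, sr^2, ...} of size 4, {sr, sr^3, ...} of size 4.
Character table:
  irrep \ class              {e} (size 1)  {r^4} (size 1)  {r^1, r^7} (size 2)  {r^2, r^6} (size 2)  {r^3, r^5} (size 2)  {s, sr^2, ...} (size 4)  {sr, sr^3, ...} (size 4)
  chi_1 (triv)               1             1               1                    1                    1                    1                        1                       
  chi_2 (sign: r->1, s->-1)  1             1               1                    1                    1                    -1                       -1                      
  chi_3 (r->-1, s->1)        1             1               -1                   1                    -1                   1                        -1                      
  chi_4 (r->-1, s->-1)       1             1               -1                   1                    -1                   -1                       1                       
  chi_5 (2d, j=1)            2             -2              sqrt(2)              0                    -sqrt(2)             0                        0                       
  chi_6 (2d, j=2)            2             2               0                    -2                   0                    0                        0                       
  chi_7 (2d, j=3)            2             -2              -sqrt(2)             0                    sqrt(2)              0                        0                       

Spot check: chi_3 (r->-1, s->1) on {sr, sr^3, ...} = -1.

D_8 has order 2*8 = 16 with 7 conjugacy classes, hence 7 irreducibles. Sum of squared dims 1 + 1 + 1 + 1 + 4 + 4 + 4 = 16 = |G|. Linear characters come from the abelianisation; the 2-dimensional irreps have character r^k -> 2*cos(2*pi*j*k/8), reflections -> 0.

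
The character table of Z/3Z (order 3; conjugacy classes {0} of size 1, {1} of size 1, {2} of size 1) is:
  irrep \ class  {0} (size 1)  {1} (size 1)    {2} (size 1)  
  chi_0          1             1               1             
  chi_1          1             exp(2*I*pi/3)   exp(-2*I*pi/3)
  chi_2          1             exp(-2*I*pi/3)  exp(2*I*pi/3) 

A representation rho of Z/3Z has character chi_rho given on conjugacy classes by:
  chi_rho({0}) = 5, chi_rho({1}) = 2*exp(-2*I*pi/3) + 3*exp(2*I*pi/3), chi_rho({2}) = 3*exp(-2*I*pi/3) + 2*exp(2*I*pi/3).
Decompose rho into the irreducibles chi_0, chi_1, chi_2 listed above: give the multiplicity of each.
Multiplicities: chi_0: 0, chi_1: 3, chi_2: 2.

Use <chi_rho, chi> = (1/|G|) sum_C |C| * chi_rho(C) * conj(chi(C)) with |G| = 3 for each irreducible chi in the table:
  <chi_rho, chi_0> = (1/3)[1*(5)*conj(1) + 1*(2*exp(-2*I*pi/3) + 3*exp(2*I*pi/3))*conj(1) + 1*(3*exp(-2*I*pi/3) + 2*exp(2*I*pi/3))*conj(1)]
      = (1/3)[(5) + (2*exp(-2*I*pi/3) + 3*exp(2*I*pi/3)) + (3*exp(-2*I*pi/3) + 2*exp(2*I*pi/3))] = 0/3 = 0
  <chi_rho, chi_1> = (1/3)[1*(5)*conj(1) + 1*(2*exp(-2*I*pi/3) + 3*exp(2*I*pi/3))*conj(exp(2*I*pi/3)) + 1*(3*exp(-2*I*pi/3) + 2*exp(2*I*pi/3))*conj(exp(-2*I*pi/3))]
      = (1/3)[(5) + (3 + 2*exp(2*I*pi/3)) + (3 + 2*exp(-2*I*pi/3))] = 9/3 = 3
  <chi_rho, chi_2> = (1/3)[1*(5)*conj(1) + 1*(2*exp(-2*I*pi/3) + 3*exp(2*I*pi/3))*conj(exp(-2*I*pi/3)) + 1*(3*exp(-2*I*pi/3) + 2*exp(2*I*pi/3))*conj(exp(2*I*pi/3))]
      = (1/3)[(5) + (2 + 3*exp(-2*I*pi/3)) + (2 + 3*exp(2*I*pi/3))] = 6/3 = 2
(Exp terms are combined using exp(i*s)*conj(exp(i*t)) = exp(i*(s-t)), and sums of them are collapsed using the identity that for every m > 1 the m distinct m-th roots of unity sum to 0, e.g. 1 + exp(2*I*pi/3) + exp(-2*I*pi/3) = 0.)
Dimension check: dim(rho) = sum (mult * dim) = 0*1 + 3*1 + 2*1 = 5 = chi_rho(e) = 5.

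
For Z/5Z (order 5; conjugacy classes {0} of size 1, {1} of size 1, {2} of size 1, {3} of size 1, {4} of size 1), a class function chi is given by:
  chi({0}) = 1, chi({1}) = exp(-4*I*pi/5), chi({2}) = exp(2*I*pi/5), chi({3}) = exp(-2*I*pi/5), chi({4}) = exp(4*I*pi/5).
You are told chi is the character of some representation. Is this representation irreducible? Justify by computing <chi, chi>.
Irreducible: <chi, chi> = 1.

Explanation: <chi, chi> = (1/|G|) sum_C |C| * |chi(C)|^2 = (1/5)[1*|1|^2 + 1*|exp(-4*I*pi/5)|^2 + 1*|exp(2*I*pi/5)|^2 + 1*|exp(-2*I*pi/5)|^2 + 1*|exp(4*I*pi/5)|^2]
  = (1/5)[(1) + (1) + (1) + (1) + (1)] = 5/5 = 1.
(Exp terms are combined using exp(i*s)*conj(exp(i*t)) = exp(i*(s-t)), and sums of them are collapsed using the identity that for every m > 1 the m distinct m-th roots of unity sum to 0, e.g. 1 + exp(2*I*pi/3) + exp(-2*I*pi/3) = 0.)
A character is irreducible iff <chi, chi> = 1, so this representation is irreducible.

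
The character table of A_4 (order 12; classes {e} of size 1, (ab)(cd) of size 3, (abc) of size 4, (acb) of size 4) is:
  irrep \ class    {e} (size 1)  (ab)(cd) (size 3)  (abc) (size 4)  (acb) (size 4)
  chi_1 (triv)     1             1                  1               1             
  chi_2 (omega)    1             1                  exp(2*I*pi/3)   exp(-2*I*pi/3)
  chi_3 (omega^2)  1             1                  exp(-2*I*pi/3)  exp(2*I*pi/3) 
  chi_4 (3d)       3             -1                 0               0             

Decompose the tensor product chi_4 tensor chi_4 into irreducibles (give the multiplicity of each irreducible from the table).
chi_4 tensor chi_4 = chi_1 + chi_2 + chi_3 + 2*chi_4 (all other irreducibles have multiplicity 0).

Justification: The character of a tensor product is the pointwise product (chi_4 * chi_4)(C) = chi_4(C) * chi_4(C):
  {e}: (3)*(3), (ab)(cd): (-1)*(-1), (abc): (0)*(0), (acb): (0)*(0)
so (chi_4 * chi_4) takes values
  {e} -> 9, (ab)(cd) -> 1, (abc) -> 0, (acb) -> 0.
Now take the inner product of this character with each irreducible chi from the table, <chi_4*chi_4, chi> = (1/12) sum_C |C| (chi_4*chi_4)(C) conj(chi(C)):
  <chi_4*chi_4, chi_1> = (1/12)[1*(9)*conj(1) + 3*(1)*conj(1) + 4*(0)*conj(1) + 4*(0)*conj(1)]
      = (1/12)[(9) + (3) + (0) + (0)] = 12/12 = 1
  <chi_4*chi_4, chi_2> = (1/12)[1*(9)*conj(1) + 3*(1)*conj(1) + 4*(0)*conj(exp(2*I*pi/3)) + 4*(0)*conj(exp(-2*I*pi/3))]
      = (1/12)[(9) + (3) + (0) + (0)] = 12/12 = 1
  <chi_4*chi_4, chi_3> = (1/12)[1*(9)*conj(1) + 3*(1)*conj(1) + 4*(0)*conj(exp(-2*I*pi/3)) + 4*(0)*conj(exp(2*I*pi/3))]
      = (1/12)[(9) + (3) + (0) + (0)] = 12/12 = 1
  <chi_4*chi_4, chi_4> = (1/12)[1*(9)*conj(3) + 3*(1)*conj(-1) + 4*(0)*conj(0) + 4*(0)*conj(0)]
      = (1/12)[(27) + (-3) + (0) + (0)] = 24/12 = 2
(Exp terms are combined using exp(i*s)*conj(exp(i*t)) = exp(i*(s-t)), and sums of them are collapsed using the identity that for every m > 1 the m distinct m-th roots of unity sum to 0, e.g. 1 + exp(2*I*pi/3) + exp(-2*I*pi/3) = 0.)
Hence the multiplicities are chi_1: 1, chi_2: 1, chi_3: 1, chi_4: 2. Dimension check: dim(chi_4)*dim(chi_4) = 3*3 = 9 and sum (mult * dim) = 1*1 + 1*1 + 1*1 + 2*3 = 9.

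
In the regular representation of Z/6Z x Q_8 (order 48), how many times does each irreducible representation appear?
Each irreducible V_i of dimension d_i appears with multiplicity d_i, i.e. rho_reg = (direct sum over all irreducibles V_i) d_i V_i. The irreducible dimensions for Z/6Z x Q_8 are 1, 1, 1, 1, 1, 1, 1, 1, 1, 1, 1, 1, 1, 1, 1, 1, 1, 1, 1, 1, 1, 1, 1, 1, 2, 2, 2, 2, 2, 2: 24 irreducibles of dimension 1, each with multiplicity 1; 6 irreducibles of dimension 2, each with multiplicity 2. Total dimension 24*1*1 + 6*2*2 = 48 = |G|.

Why: General theorem: in the regular representation of a finite group G, each irreducible appears with multiplicity equal to its dimension. Check: dim(rho_reg) = sum d_i^2 = 1 + 1 + 1 + 1 + 1 + 1 + 1 + 1 + 1 + 1 + 1 + 1 + 1 + 1 + 1 + 1 + 1 + 1 + 1 + 1 + 1 + 1 + 1 + 1 + 4 + 4 + 4 + 4 + 4 + 4 = 48 = |G|.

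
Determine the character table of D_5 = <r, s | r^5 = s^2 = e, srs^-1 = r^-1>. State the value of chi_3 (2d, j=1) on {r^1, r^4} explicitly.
Conjugacy classes: {e} of size 1, {r^1, r^4} of size 2, {r^2, r^3} of size 2, {s, sr, ..., sr^4} of size 5.
Character table:
  irrep \ class              {e} (size 1)  {r^1, r^4} (size 2)  {r^2, r^3} (size 2)  {s, sr, ..., sr^4} (size 5)
  chi_1 (triv)               1             1                    1                    1                          
  chi_2 (sign: r->1, s->-1)  1             1                    1                    -1                         
  chi_3 (2d, j=1)            2             -1/2 + sqrt(5)/2     -sqrt(5)/2 - 1/2     0                          
  chi_4 (2d, j=2)            2             -sqrt(5)/2 - 1/2     -1/2 + sqrt(5)/2     0                          

Spot check: chi_3 (2d, j=1) on {r^1, r^4} = -1/2 + sqrt(5)/2.

Details: D_5 has order 2*5 = 10 with 4 conjugacy classes, hence 4 irreducibles. Sum of squared dims 1 + 1 + 4 + 4 = 10 = |G|. Linear characters come from the abelianisation; the 2-dimensional irreps have character r^k -> 2*cos(2*pi*j*k/5), reflections -> 0.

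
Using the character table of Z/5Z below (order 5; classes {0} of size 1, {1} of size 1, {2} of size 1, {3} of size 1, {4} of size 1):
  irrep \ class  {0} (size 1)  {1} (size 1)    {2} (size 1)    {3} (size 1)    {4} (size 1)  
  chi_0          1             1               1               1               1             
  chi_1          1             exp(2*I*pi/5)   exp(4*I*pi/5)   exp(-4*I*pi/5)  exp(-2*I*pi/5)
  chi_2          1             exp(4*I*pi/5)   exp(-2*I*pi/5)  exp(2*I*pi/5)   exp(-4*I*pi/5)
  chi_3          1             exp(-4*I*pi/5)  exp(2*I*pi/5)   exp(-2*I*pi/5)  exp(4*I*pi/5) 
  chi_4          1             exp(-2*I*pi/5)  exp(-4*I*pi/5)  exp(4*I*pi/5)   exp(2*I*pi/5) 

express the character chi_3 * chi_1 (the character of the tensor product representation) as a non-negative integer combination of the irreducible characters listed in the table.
chi_3 tensor chi_1 = chi_4 (all other irreducibles have multiplicity 0).

Why: The character of a tensor product is the pointwise product (chi_3 * chi_1)(C) = chi_3(C) * chi_1(C):
  {0}: (1)*(1), {1}: (exp(-4*I*pi/5))*(exp(2*I*pi/5)), {2}: (exp(2*I*pi/5))*(exp(4*I*pi/5)), {3}: (exp(-2*I*pi/5))*(exp(-4*I*pi/5)), {4}: (exp(4*I*pi/5))*(exp(-2*I*pi/5))
so (chi_3 * chi_1) takes values
  {0} -> 1, {1} -> exp(-2*I*pi/5), {2} -> exp(-4*I*pi/5), {3} -> exp(4*I*pi/5), {4} -> exp(2*I*pi/5).
Now take the inner product of this character with each irreducible chi from the table, <chi_3*chi_1, chi> = (1/5) sum_C |C| (chi_3*chi_1)(C) conj(chi(C)):
  <chi_3*chi_1, chi_0> = (1/5)[1*(1)*conj(1) + 1*(exp(-2*I*pi/5))*conj(1) + 1*(exp(-4*I*pi/5))*conj(1) + 1*(exp(4*I*pi/5))*conj(1) + 1*(exp(2*I*pi/5))*conj(1)]
      = (1/5)[(1) + (exp(-2*I*pi/5)) + (exp(-4*I*pi/5)) + (exp(4*I*pi/5)) + (exp(2*I*pi/5))] = 0/5 = 0
  <chi_3*chi_1, chi_1> = (1/5)[1*(1)*conj(1) + 1*(exp(-2*I*pi/5))*conj(exp(2*I*pi/5)) + 1*(exp(-4*I*pi/5))*conj(exp(4*I*pi/5)) + 1*(exp(4*I*pi/5))*conj(exp(-4*I*pi/5)) + 1*(exp(2*I*pi/5))*conj(exp(-2*I*pi/5))]
      = (1/5)[(1) + (exp(-4*I*pi/5)) + (exp(2*I*pi/5)) + (exp(-2*I*pi/5)) + (exp(4*I*pi/5))] = 0/5 = 0
  <chi_3*chi_1, chi_2> = (1/5)[1*(1)*conj(1) + 1*(exp(-2*I*pi/5))*conj(exp(4*I*pi/5)) + 1*(exp(-4*I*pi/5))*conj(exp(-2*I*pi/5)) + 1*(exp(4*I*pi/5))*conj(exp(2*I*pi/5)) + 1*(exp(2*I*pi/5))*conj(exp(-4*I*pi/5))]
      = (1/5)[(1) + (exp(4*I*pi/5)) + (exp(-2*I*pi/5)) + (exp(2*I*pi/5)) + (exp(-4*I*pi/5))] = 0/5 = 0
  <chi_3*chi_1, chi_3> = (1/5)[1*(1)*conj(1) + 1*(exp(-2*I*pi/5))*conj(exp(-4*I*pi/5)) + 1*(exp(-4*I*pi/5))*conj(exp(2*I*pi/5)) + 1*(exp(4*I*pi/5))*conj(exp(-2*I*pi/5)) + 1*(exp(2*I*pi/5))*conj(exp(4*I*pi/5))]
      = (1/5)[(1) + (exp(2*I*pi/5)) + (exp(4*I*pi/5)) + (exp(-4*I*pi/5)) + (exp(-2*I*pi/5))] = 0/5 = 0
  <chi_3*chi_1, chi_4> = (1/5)[1*(1)*conj(1) + 1*(exp(-2*I*pi/5))*conj(exp(-2*I*pi/5)) + 1*(exp(-4*I*pi/5))*conj(exp(-4*I*pi/5)) + 1*(exp(4*I*pi/5))*conj(exp(4*I*pi/5)) + 1*(exp(2*I*pi/5))*conj(exp(2*I*pi/5))]
      = (1/5)[(1) + (1) + (1) + (1) + (1)] = 5/5 = 1
(Exp terms are combined using exp(i*s)*conj(exp(i*t)) = exp(i*(s-t)), and sums of them are collapsed using the identity that for every m > 1 the m distinct m-th roots of unity sum to 0, e.g. 1 + exp(2*I*pi/3) + exp(-2*I*pi/3) = 0.)
Hence the multiplicities are chi_4: 1. Dimension check: dim(chi_3)*dim(chi_1) = 1*1 = 1 and sum (mult * dim) = 1*1 = 1.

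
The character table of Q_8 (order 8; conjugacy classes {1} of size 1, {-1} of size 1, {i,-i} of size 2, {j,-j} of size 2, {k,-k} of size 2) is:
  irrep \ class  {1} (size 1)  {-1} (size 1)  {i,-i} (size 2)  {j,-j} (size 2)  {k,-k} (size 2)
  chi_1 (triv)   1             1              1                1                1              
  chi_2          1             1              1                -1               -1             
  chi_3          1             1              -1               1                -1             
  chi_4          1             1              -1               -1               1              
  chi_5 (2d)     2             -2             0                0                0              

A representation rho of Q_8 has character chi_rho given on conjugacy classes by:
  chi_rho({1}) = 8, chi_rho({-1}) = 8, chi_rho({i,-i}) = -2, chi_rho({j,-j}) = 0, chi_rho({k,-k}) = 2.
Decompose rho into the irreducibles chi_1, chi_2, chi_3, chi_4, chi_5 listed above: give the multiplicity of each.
Multiplicities: chi_1: 2, chi_2: 1, chi_3: 2, chi_4: 3, chi_5: 0.

Proof sketch: Use <chi_rho, chi> = (1/|G|) sum_C |C| * chi_rho(C) * conj(chi(C)) with |G| = 8 for each irreducible chi in the table:
  <chi_rho, chi_1> = (1/8)[1*(8)*conj(1) + 1*(8)*conj(1) + 2*(-2)*conj(1) + 2*(0)*conj(1) + 2*(2)*conj(1)]
      = (1/8)[(8) + (8) + (-4) + (0) + (4)] = 16/8 = 2
  <chi_rho, chi_2> = (1/8)[1*(8)*conj(1) + 1*(8)*conj(1) + 2*(-2)*conj(1) + 2*(0)*conj(-1) + 2*(2)*conj(-1)]
      = (1/8)[(8) + (8) + (-4) + (0) + (-4)] = 8/8 = 1
  <chi_rho, chi_3> = (1/8)[1*(8)*conj(1) + 1*(8)*conj(1) + 2*(-2)*conj(-1) + 2*(0)*conj(1) + 2*(2)*conj(-1)]
      = (1/8)[(8) + (8) + (4) + (0) + (-4)] = 16/8 = 2
  <chi_rho, chi_4> = (1/8)[1*(8)*conj(1) + 1*(8)*conj(1) + 2*(-2)*conj(-1) + 2*(0)*conj(-1) + 2*(2)*conj(1)]
      = (1/8)[(8) + (8) + (4) + (0) + (4)] = 24/8 = 3
  <chi_rho, chi_5> = (1/8)[1*(8)*conj(2) + 1*(8)*conj(-2) + 2*(-2)*conj(0) + 2*(0)*conj(0) + 2*(2)*conj(0)]
      = (1/8)[(16) + (-16) + (0) + (0) + (0)] = 0/8 = 0
Dimension check: dim(rho) = sum (mult * dim) = 2*1 + 1*1 + 2*1 + 3*1 + 0*2 = 8 = chi_rho(e) = 8.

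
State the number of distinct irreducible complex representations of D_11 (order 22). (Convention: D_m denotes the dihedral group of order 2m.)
7

Details: The number of irreducible complex representations of a finite group equals its number of conjugacy classes. D_11 has 7 conjugacy classes ((n+3)/2 for n odd), so D_11 (order 22) has exactly 7 irreducible complex representations.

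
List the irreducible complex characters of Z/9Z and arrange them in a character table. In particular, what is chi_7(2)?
Character table of Z/9Z (irreps indexed chi_0,...,chi_8 with chi_k(m) = zeta_9^(k*m), zeta_9 = exp(2*pi*i/9)):
  irrep \ class  {0} (size 1)  {1} (size 1)    {2} (size 1)    {3} (size 1)    {4} (size 1)    {5} (size 1)    {6} (size 1)    {7} (size 1)    {8} (size 1)  
  chi_0          1             1               1               1               1               1               1               1               1             
  chi_1          1             exp(2*I*pi/9)   exp(4*I*pi/9)   exp(2*I*pi/3)   exp(8*I*pi/9)   exp(-8*I*pi/9)  exp(-2*I*pi/3)  exp(-4*I*pi/9)  exp(-2*I*pi/9)
  chi_2          1             exp(4*I*pi/9)   exp(8*I*pi/9)   exp(-2*I*pi/3)  exp(-2*I*pi/9)  exp(2*I*pi/9)   exp(2*I*pi/3)   exp(-8*I*pi/9)  exp(-4*I*pi/9)
  chi_3          1             exp(2*I*pi/3)   exp(-2*I*pi/3)  1               exp(2*I*pi/3)   exp(-2*I*pi/3)  1               exp(2*I*pi/3)   exp(-2*I*pi/3)
  chi_4          1             exp(8*I*pi/9)   exp(-2*I*pi/9)  exp(2*I*pi/3)   exp(-4*I*pi/9)  exp(4*I*pi/9)   exp(-2*I*pi/3)  exp(2*I*pi/9)   exp(-8*I*pi/9)
  chi_5          1             exp(-8*I*pi/9)  exp(2*I*pi/9)   exp(-2*I*pi/3)  exp(4*I*pi/9)   exp(-4*I*pi/9)  exp(2*I*pi/3)   exp(-2*I*pi/9)  exp(8*I*pi/9) 
  chi_6          1             exp(-2*I*pi/3)  exp(2*I*pi/3)   1               exp(-2*I*pi/3)  exp(2*I*pi/3)   1               exp(-2*I*pi/3)  exp(2*I*pi/3) 
  chi_7          1             exp(-4*I*pi/9)  exp(-8*I*pi/9)  exp(2*I*pi/3)   exp(2*I*pi/9)   exp(-2*I*pi/9)  exp(-2*I*pi/3)  exp(8*I*pi/9)   exp(4*I*pi/9) 
  chi_8          1             exp(-2*I*pi/9)  exp(-4*I*pi/9)  exp(-2*I*pi/3)  exp(-8*I*pi/9)  exp(8*I*pi/9)   exp(2*I*pi/3)   exp(4*I*pi/9)   exp(2*I*pi/9) 

Spot check: chi_7(2) = zeta_9^(7*2) = zeta_9^14 = exp(-8*I*pi/9).

Reasoning: Z/9Z is abelian, so all 9 irreducible complex representations are 1-dimensional. They are given by chi_k(m) = zeta_9^(k*m) for k = 0,...,8. Row orthogonality: sum_m chi_k(m) conj(chi_l(m)) = 9 * [k = l].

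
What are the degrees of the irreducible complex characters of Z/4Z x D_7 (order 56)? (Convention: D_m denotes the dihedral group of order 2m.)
Dimensions: 1, 1, 1, 1, 1, 1, 1, 1, 2, 2, 2, 2, 2, 2, 2, 2, 2, 2, 2, 2

Details: There are 20 irreducibles (= number of conjugacy classes). Their dimensions d_i satisfy sum d_i^2 = |G| = 56: 1 + 1 + 1 + 1 + 1 + 1 + 1 + 1 + 4 + 4 + 4 + 4 + 4 + 4 + 4 + 4 + 4 + 4 + 4 + 4 = 56. (For the product with Z/4Z: each of the 4 1-dim characters of Z/4Z tensors with each irrep of D_7, giving 4 copies of each D_7-dimension.)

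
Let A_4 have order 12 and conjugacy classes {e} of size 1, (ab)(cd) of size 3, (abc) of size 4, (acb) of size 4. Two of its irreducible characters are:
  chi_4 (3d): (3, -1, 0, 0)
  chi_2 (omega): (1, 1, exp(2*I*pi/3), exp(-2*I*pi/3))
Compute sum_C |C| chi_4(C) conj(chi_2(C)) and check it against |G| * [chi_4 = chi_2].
Sum = 0; so <chi_4, chi_2> = 0 (distinct irreducibles are orthogonal).

Explanation: Compute term by term over conjugacy classes (|C| * chi_4(C) * conj(chi_2(C))):
  1*(3)*conj(1) + 3*(-1)*conj(1) + 4*(0)*conj(exp(2*I*pi/3)) + 4*(0)*conj(exp(-2*I*pi/3))
  = (3) + (-3) + (0) + (0)
  = 0.
(Exp terms are combined using exp(i*s)*conj(exp(i*t)) = exp(i*(s-t)), and sums of them are collapsed using the identity that for every m > 1 the m distinct m-th roots of unity sum to 0, e.g. 1 + exp(2*I*pi/3) + exp(-2*I*pi/3) = 0.)
Dividing by |G| = 12 gives 0/12 = 0, matching the row-orthogonality relation <chi_4, chi_2> = [chi_4 = chi_2].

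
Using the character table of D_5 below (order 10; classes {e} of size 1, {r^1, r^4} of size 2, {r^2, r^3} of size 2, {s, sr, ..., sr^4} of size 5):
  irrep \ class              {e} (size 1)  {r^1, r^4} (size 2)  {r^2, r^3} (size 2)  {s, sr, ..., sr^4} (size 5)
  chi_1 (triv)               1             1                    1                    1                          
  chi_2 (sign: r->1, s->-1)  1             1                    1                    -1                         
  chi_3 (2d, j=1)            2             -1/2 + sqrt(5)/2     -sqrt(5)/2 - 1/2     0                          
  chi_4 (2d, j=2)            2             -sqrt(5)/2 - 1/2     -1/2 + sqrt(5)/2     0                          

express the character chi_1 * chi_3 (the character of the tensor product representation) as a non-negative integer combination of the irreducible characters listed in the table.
chi_1 tensor chi_3 = chi_3 (all other irreducibles have multiplicity 0).

Details: The character of a tensor product is the pointwise product (chi_1 * chi_3)(C) = chi_1(C) * chi_3(C):
  {e}: (1)*(2), {r^1, r^4}: (1)*(-1/2 + sqrt(5)/2), {r^2, r^3}: (1)*(-sqrt(5)/2 - 1/2), {s, sr, ..., sr^4}: (1)*(0)
so (chi_1 * chi_3) takes values
  {e} -> 2, {r^1, r^4} -> -1/2 + sqrt(5)/2, {r^2, r^3} -> -sqrt(5)/2 - 1/2, {s, sr, ..., sr^4} -> 0.
Now take the inner product of this character with each irreducible chi from the table, <chi_1*chi_3, chi> = (1/10) sum_C |C| (chi_1*chi_3)(C) conj(chi(C)):
  <chi_1*chi_3, chi_1> = (1/10)[1*(2)*conj(1) + 2*(-1/2 + sqrt(5)/2)*conj(1) + 2*(-sqrt(5)/2 - 1/2)*conj(1) + 5*(0)*conj(1)]
      = (1/10)[(2) + (-1 + sqrt(5)) + (-sqrt(5) - 1) + (0)] = 0/10 = 0
  <chi_1*chi_3, chi_2> = (1/10)[1*(2)*conj(1) + 2*(-1/2 + sqrt(5)/2)*conj(1) + 2*(-sqrt(5)/2 - 1/2)*conj(1) + 5*(0)*conj(-1)]
      = (1/10)[(2) + (-1 + sqrt(5)) + (-sqrt(5) - 1) + (0)] = 0/10 = 0
  <chi_1*chi_3, chi_3> = (1/10)[1*(2)*conj(2) + 2*(-1/2 + sqrt(5)/2)*conj(-1/2 + sqrt(5)/2) + 2*(-sqrt(5)/2 - 1/2)*conj(-sqrt(5)/2 - 1/2) + 5*(0)*conj(0)]
      = (1/10)[(4) + (3 - sqrt(5)) + (sqrt(5) + 3) + (0)] = 10/10 = 1
  <chi_1*chi_3, chi_4> = (1/10)[1*(2)*conj(2) + 2*(-1/2 + sqrt(5)/2)*conj(-sqrt(5)/2 - 1/2) + 2*(-sqrt(5)/2 - 1/2)*conj(-1/2 + sqrt(5)/2) + 5*(0)*conj(0)]
      = (1/10)[(4) + (-2) + (-2) + (0)] = 0/10 = 0
Hence the multiplicities are chi_3: 1. Dimension check: dim(chi_1)*dim(chi_3) = 1*2 = 2 and sum (mult * dim) = 1*2 = 2.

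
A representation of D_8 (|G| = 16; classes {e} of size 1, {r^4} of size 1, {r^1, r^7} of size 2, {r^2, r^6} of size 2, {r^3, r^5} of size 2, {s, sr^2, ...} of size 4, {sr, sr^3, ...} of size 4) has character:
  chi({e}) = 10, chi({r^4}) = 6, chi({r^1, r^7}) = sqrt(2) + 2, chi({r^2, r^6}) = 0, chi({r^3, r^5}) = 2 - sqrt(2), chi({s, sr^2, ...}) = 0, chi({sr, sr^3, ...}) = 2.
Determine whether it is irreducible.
Not irreducible (reducible): <chi, chi> = 11 > 1.

Solution. <chi, chi> = (1/|G|) sum_C |C| * |chi(C)|^2 = (1/16)[1*|10|^2 + 1*|6|^2 + 2*|sqrt(2) + 2|^2 + 2*|0|^2 + 2*|2 - sqrt(2)|^2 + 4*|0|^2 + 4*|2|^2]
  = (1/16)[(100) + (36) + (8*sqrt(2) + 12) + (0) + (12 - 8*sqrt(2)) + (0) + (16)] = 176/16 = 11.
A character is irreducible iff <chi, chi> = 1, so this representation is reducible.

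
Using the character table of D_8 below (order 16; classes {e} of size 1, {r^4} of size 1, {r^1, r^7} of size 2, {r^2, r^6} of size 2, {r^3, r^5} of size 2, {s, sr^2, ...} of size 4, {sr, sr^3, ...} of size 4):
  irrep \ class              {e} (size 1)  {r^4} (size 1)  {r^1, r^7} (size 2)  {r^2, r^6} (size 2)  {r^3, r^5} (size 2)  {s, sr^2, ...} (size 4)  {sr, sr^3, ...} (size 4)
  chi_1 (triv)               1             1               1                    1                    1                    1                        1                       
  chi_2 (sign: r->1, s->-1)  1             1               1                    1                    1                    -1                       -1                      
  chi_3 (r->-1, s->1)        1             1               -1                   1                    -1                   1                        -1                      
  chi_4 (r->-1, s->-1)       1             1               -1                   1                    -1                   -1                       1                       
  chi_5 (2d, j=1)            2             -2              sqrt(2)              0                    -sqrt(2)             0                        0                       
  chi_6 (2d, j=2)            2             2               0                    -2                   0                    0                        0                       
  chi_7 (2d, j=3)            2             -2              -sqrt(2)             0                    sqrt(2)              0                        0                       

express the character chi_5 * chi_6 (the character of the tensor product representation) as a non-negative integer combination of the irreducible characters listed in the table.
chi_5 tensor chi_6 = chi_5 + chi_7 (all other irreducibles have multiplicity 0).

Working: The character of a tensor product is the pointwise product (chi_5 * chi_6)(C) = chi_5(C) * chi_6(C):
  {e}: (2)*(2), {r^4}: (-2)*(2), {r^1, r^7}: (sqrt(2))*(0), {r^2, r^6}: (0)*(-2), {r^3, r^5}: (-sqrt(2))*(0), {s, sr^2, ...}: (0)*(0), {sr, sr^3, ...}: (0)*(0)
so (chi_5 * chi_6) takes values
  {e} -> 4, {r^4} -> -4, {r^1, r^7} -> 0, {r^2, r^6} -> 0, {r^3, r^5} -> 0, {s, sr^2, ...} -> 0, {sr, sr^3, ...} -> 0.
Now take the inner product of this character with each irreducible chi from the table, <chi_5*chi_6, chi> = (1/16) sum_C |C| (chi_5*chi_6)(C) conj(chi(C)):
  <chi_5*chi_6, chi_1> = (1/16)[1*(4)*conj(1) + 1*(-4)*conj(1) + 2*(0)*conj(1) + 2*(0)*conj(1) + 2*(0)*conj(1) + 4*(0)*conj(1) + 4*(0)*conj(1)]
      = (1/16)[(4) + (-4) + (0) + (0) + (0) + (0) + (0)] = 0/16 = 0
  <chi_5*chi_6, chi_2> = (1/16)[1*(4)*conj(1) + 1*(-4)*conj(1) + 2*(0)*conj(1) + 2*(0)*conj(1) + 2*(0)*conj(1) + 4*(0)*conj(-1) + 4*(0)*conj(-1)]
      = (1/16)[(4) + (-4) + (0) + (0) + (0) + (0) + (0)] = 0/16 = 0
  <chi_5*chi_6, chi_3> = (1/16)[1*(4)*conj(1) + 1*(-4)*conj(1) + 2*(0)*conj(-1) + 2*(0)*conj(1) + 2*(0)*conj(-1) + 4*(0)*conj(1) + 4*(0)*conj(-1)]
      = (1/16)[(4) + (-4) + (0) + (0) + (0) + (0) + (0)] = 0/16 = 0
  <chi_5*chi_6, chi_4> = (1/16)[1*(4)*conj(1) + 1*(-4)*conj(1) + 2*(0)*conj(-1) + 2*(0)*conj(1) + 2*(0)*conj(-1) + 4*(0)*conj(-1) + 4*(0)*conj(1)]
      = (1/16)[(4) + (-4) + (0) + (0) + (0) + (0) + (0)] = 0/16 = 0
  <chi_5*chi_6, chi_5> = (1/16)[1*(4)*conj(2) + 1*(-4)*conj(-2) + 2*(0)*conj(sqrt(2)) + 2*(0)*conj(0) + 2*(0)*conj(-sqrt(2)) + 4*(0)*conj(0) + 4*(0)*conj(0)]
      = (1/16)[(8) + (8) + (0) + (0) + (0) + (0) + (0)] = 16/16 = 1
  <chi_5*chi_6, chi_6> = (1/16)[1*(4)*conj(2) + 1*(-4)*conj(2) + 2*(0)*conj(0) + 2*(0)*conj(-2) + 2*(0)*conj(0) + 4*(0)*conj(0) + 4*(0)*conj(0)]
      = (1/16)[(8) + (-8) + (0) + (0) + (0) + (0) + (0)] = 0/16 = 0
  <chi_5*chi_6, chi_7> = (1/16)[1*(4)*conj(2) + 1*(-4)*conj(-2) + 2*(0)*conj(-sqrt(2)) + 2*(0)*conj(0) + 2*(0)*conj(sqrt(2)) + 4*(0)*conj(0) + 4*(0)*conj(0)]
      = (1/16)[(8) + (8) + (0) + (0) + (0) + (0) + (0)] = 16/16 = 1
Hence the multiplicities are chi_5: 1, chi_7: 1. Dimension check: dim(chi_5)*dim(chi_6) = 2*2 = 4 and sum (mult * dim) = 1*2 + 1*2 = 4.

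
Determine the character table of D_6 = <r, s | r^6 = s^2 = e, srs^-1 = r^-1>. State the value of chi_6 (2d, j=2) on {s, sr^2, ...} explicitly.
Conjugacy classes: {e} of size 1, {r^3} of size 1, {r^1, r^5} of size 2, {r^2, r^4} of size 2, {s, sr^2, ...} of size 3, {sr, sr^3, ...} of size 3.
Character table:
  irrep \ class              {e} (size 1)  {r^3} (size 1)  {r^1, r^5} (size 2)  {r^2, r^4} (size 2)  {s, sr^2, ...} (size 3)  {sr, sr^3, ...} (size 3)
  chi_1 (triv)               1             1               1                    1                    1                        1                       
  chi_2 (sign: r->1, s->-1)  1             1               1                    1                    -1                       -1                      
  chi_3 (r->-1, s->1)        1             -1              -1                   1                    1                        -1                      
  chi_4 (r->-1, s->-1)       1             -1              -1                   1                    -1                       1                       
  chi_5 (2d, j=1)            2             -2              1                    -1                   0                        0                       
  chi_6 (2d, j=2)            2             2               -1                   -1                   0                        0                       

Spot check: chi_6 (2d, j=2) on {s, sr^2, ...} = 0.

Proof sketch: D_6 has order 2*6 = 12 with 6 conjugacy classes, hence 6 irreducibles. Sum of squared dims 1 + 1 + 1 + 1 + 4 + 4 = 12 = |G|. Linear characters come from the abelianisation; the 2-dimensional irreps have character r^k -> 2*cos(2*pi*j*k/6), reflections -> 0.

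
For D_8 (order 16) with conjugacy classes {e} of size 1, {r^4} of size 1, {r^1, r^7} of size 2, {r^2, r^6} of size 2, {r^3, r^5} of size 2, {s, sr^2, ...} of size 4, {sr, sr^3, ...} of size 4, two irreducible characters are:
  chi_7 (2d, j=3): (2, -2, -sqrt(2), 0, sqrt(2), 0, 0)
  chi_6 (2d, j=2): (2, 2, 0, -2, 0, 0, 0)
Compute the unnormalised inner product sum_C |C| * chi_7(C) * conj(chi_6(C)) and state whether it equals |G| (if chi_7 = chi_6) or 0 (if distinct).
Sum = 0; so <chi_7, chi_6> = 0 (distinct irreducibles are orthogonal).

Why: Compute term by term over conjugacy classes (|C| * chi_7(C) * conj(chi_6(C))):
  1*(2)*conj(2) + 1*(-2)*conj(2) + 2*(-sqrt(2))*conj(0) + 2*(0)*conj(-2) + 2*(sqrt(2))*conj(0) + 4*(0)*conj(0) + 4*(0)*conj(0)
  = (4) + (-4) + (0) + (0) + (0) + (0) + (0)
  = 0.
Dividing by |G| = 16 gives 0/16 = 0, matching the row-orthogonality relation <chi_7, chi_6> = [chi_7 = chi_6].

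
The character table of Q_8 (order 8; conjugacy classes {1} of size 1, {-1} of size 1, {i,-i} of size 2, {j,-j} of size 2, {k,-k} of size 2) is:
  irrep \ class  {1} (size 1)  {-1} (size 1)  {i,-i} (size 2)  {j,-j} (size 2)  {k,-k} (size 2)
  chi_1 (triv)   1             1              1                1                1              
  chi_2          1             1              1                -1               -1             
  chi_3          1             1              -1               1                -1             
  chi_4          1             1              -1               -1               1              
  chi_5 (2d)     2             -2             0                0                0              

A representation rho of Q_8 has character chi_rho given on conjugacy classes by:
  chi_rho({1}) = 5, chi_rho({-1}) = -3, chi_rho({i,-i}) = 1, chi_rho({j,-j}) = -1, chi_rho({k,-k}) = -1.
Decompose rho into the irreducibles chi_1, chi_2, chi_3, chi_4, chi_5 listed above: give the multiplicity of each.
Multiplicities: chi_1: 0, chi_2: 1, chi_3: 0, chi_4: 0, chi_5: 2.

Details: Use <chi_rho, chi> = (1/|G|) sum_C |C| * chi_rho(C) * conj(chi(C)) with |G| = 8 for each irreducible chi in the table:
  <chi_rho, chi_1> = (1/8)[1*(5)*conj(1) + 1*(-3)*conj(1) + 2*(1)*conj(1) + 2*(-1)*conj(1) + 2*(-1)*conj(1)]
      = (1/8)[(5) + (-3) + (2) + (-2) + (-2)] = 0/8 = 0
  <chi_rho, chi_2> = (1/8)[1*(5)*conj(1) + 1*(-3)*conj(1) + 2*(1)*conj(1) + 2*(-1)*conj(-1) + 2*(-1)*conj(-1)]
      = (1/8)[(5) + (-3) + (2) + (2) + (2)] = 8/8 = 1
  <chi_rho, chi_3> = (1/8)[1*(5)*conj(1) + 1*(-3)*conj(1) + 2*(1)*conj(-1) + 2*(-1)*conj(1) + 2*(-1)*conj(-1)]
      = (1/8)[(5) + (-3) + (-2) + (-2) + (2)] = 0/8 = 0
  <chi_rho, chi_4> = (1/8)[1*(5)*conj(1) + 1*(-3)*conj(1) + 2*(1)*conj(-1) + 2*(-1)*conj(-1) + 2*(-1)*conj(1)]
      = (1/8)[(5) + (-3) + (-2) + (2) + (-2)] = 0/8 = 0
  <chi_rho, chi_5> = (1/8)[1*(5)*conj(2) + 1*(-3)*conj(-2) + 2*(1)*conj(0) + 2*(-1)*conj(0) + 2*(-1)*conj(0)]
      = (1/8)[(10) + (6) + (0) + (0) + (0)] = 16/8 = 2
Dimension check: dim(rho) = sum (mult * dim) = 0*1 + 1*1 + 0*1 + 0*1 + 2*2 = 5 = chi_rho(e) = 5.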